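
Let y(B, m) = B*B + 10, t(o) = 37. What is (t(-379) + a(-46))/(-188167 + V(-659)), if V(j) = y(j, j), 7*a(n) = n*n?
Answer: 2375/1722868 ≈ 0.0013785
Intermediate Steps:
a(n) = n**2/7 (a(n) = (n*n)/7 = n**2/7)
y(B, m) = 10 + B**2 (y(B, m) = B**2 + 10 = 10 + B**2)
V(j) = 10 + j**2
(t(-379) + a(-46))/(-188167 + V(-659)) = (37 + (1/7)*(-46)**2)/(-188167 + (10 + (-659)**2)) = (37 + (1/7)*2116)/(-188167 + (10 + 434281)) = (37 + 2116/7)/(-188167 + 434291) = (2375/7)/246124 = (2375/7)*(1/246124) = 2375/1722868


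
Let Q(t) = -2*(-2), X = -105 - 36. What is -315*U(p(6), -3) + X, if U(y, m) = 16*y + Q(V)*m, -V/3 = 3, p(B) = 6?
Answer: -26601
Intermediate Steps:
V = -9 (V = -3*3 = -9)
X = -141
Q(t) = 4
U(y, m) = 4*m + 16*y (U(y, m) = 16*y + 4*m = 4*m + 16*y)
-315*U(p(6), -3) + X = -315*(4*(-3) + 16*6) - 141 = -315*(-12 + 96) - 141 = -315*84 - 141 = -26460 - 141 = -26601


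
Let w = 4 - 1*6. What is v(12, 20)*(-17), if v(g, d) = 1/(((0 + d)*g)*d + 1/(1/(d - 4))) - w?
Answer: -163761/4816 ≈ -34.004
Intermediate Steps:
w = -2 (w = 4 - 6 = -2)
v(g, d) = 2 + 1/(-4 + d + g*d**2) (v(g, d) = 1/(((0 + d)*g)*d + 1/(1/(d - 4))) - 1*(-2) = 1/((d*g)*d + 1/(1/(-4 + d))) + 2 = 1/(g*d**2 + (-4 + d)) + 2 = 1/(-4 + d + g*d**2) + 2 = 2 + 1/(-4 + d + g*d**2))
v(12, 20)*(-17) = ((-7 + 2*20 + 2*12*20**2)/(-4 + 20 + 12*20**2))*(-17) = ((-7 + 40 + 2*12*400)/(-4 + 20 + 12*400))*(-17) = ((-7 + 40 + 9600)/(-4 + 20 + 4800))*(-17) = (9633/4816)*(-17) = -163761/4816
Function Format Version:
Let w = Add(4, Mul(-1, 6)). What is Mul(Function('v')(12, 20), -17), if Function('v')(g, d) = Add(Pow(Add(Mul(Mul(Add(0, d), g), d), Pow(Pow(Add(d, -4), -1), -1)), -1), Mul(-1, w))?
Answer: Rational(-163761, 4816) ≈ -34.004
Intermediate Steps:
w = -2 (w = Add(4, -6) = -2)
Function('v')(g, d) = Add(2, Pow(Add(-4, d, Mul(g, Pow(d, 2))), -1)) (Function('v')(g, d) = Add(Pow(Add(Mul(Mul(Add(0, d), g), d), Pow(Pow(Add(d, -4), -1), -1)), -1), Mul(-1, -2)) = Add(Pow(Add(Mul(Mul(d, g), d), Pow(Pow(Add(-4, d), -1), -1)), -1), 2) = Add(Pow(Add(Mul(g, Pow(d, 2)), Add(-4, d)), -1), 2) = Add(Pow(Add(-4, d, Mul(g, Pow(d, 2))), -1), 2) = Add(2, Pow(Add(-4, d, Mul(g, Pow(d, 2))), -1)))
Mul(Function('v')(12, 20), -17) = Mul(Mul(Pow(Add(-4, 20, Mul(12, Pow(20, 2))), -1), Add(-7, Mul(2, 20), Mul(2, 12, Pow(20, 2)))), -17) = Mul(Mul(Pow(Add(-4, 20, Mul(12, 400)), -1), Add(-7, 40, Mul(2, 12, 400))), -17) = Mul(Mul(Pow(Add(-4, 20, 4800), -1), Add(-7, 40, 9600)), -17) = Mul(Mul(Pow(4816, -1), 9633), -17) = Mul(Mul(Rational(1, 4816), 9633), -17) = Mul(Rational(9633, 4816), -17) = Rational(-163761, 4816)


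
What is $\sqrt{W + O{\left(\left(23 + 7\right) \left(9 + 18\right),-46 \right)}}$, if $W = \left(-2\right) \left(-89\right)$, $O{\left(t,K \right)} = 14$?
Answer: $8 \sqrt{3} \approx 13.856$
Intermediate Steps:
$W = 178$
$\sqrt{W + O{\left(\left(23 + 7\right) \left(9 + 18\right),-46 \right)}} = \sqrt{178 + 14} = \sqrt{192} = 8 \sqrt{3}$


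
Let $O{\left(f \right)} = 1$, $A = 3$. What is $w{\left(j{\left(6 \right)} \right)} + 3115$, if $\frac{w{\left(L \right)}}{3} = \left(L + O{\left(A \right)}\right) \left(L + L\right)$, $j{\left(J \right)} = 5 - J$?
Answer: $3115$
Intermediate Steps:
$w{\left(L \right)} = 6 L \left(1 + L\right)$ ($w{\left(L \right)} = 3 \left(L + 1\right) \left(L + L\right) = 3 \left(1 + L\right) 2 L = 3 \cdot 2 L \left(1 + L\right) = 6 L \left(1 + L\right)$)
$w{\left(j{\left(6 \right)} \right)} + 3115 = 6 \left(5 - 6\right) \left(1 + \left(5 - 6\right)\right) + 3115 = 6 \left(-1\right) \left(1 - 1\right) + 3115 = 6 \left(-1\right) 0 + 3115 = 0 + 3115 = 3115$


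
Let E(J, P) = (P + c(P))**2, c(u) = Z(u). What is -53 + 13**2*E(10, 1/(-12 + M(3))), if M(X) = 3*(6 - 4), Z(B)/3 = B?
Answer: 199/9 ≈ 22.111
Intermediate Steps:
Z(B) = 3*B
c(u) = 3*u
M(X) = 6 (M(X) = 3*2 = 6)
E(J, P) = 16*P**2 (E(J, P) = (P + 3*P)**2 = (4*P)**2 = 16*P**2)
-53 + 13**2*E(10, 1/(-12 + M(3))) = -53 + 13**2*(16*(1/(-12 + 6))**2) = -53 + 169*(16*(1/(-6))**2) = -53 + 169*(16*(-1/6)**2) = -53 + 169*(16*(1/36)) = -53 + 169*(4/9) = -53 + 676/9 = 199/9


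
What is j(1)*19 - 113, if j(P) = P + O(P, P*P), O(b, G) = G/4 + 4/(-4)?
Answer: -433/4 ≈ -108.25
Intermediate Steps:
O(b, G) = -1 + G/4 (O(b, G) = G*(¼) + 4*(-¼) = G/4 - 1 = -1 + G/4)
j(P) = -1 + P + P²/4 (j(P) = P + (-1 + (P*P)/4) = P + (-1 + P²/4) = -1 + P + P²/4)
j(1)*19 - 113 = (-1 + 1 + (¼)*1²)*19 - 113 = (-1 + 1 + (¼)*1)*19 - 113 = (-1 + 1 + ¼)*19 - 113 = (¼)*19 - 113 = 19/4 - 113 = -433/4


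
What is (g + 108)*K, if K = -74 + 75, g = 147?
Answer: 255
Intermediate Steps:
K = 1
(g + 108)*K = (147 + 108)*1 = 255*1 = 255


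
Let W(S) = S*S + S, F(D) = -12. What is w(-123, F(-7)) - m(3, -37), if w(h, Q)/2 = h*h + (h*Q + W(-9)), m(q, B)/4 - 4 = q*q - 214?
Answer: 34158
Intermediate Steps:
W(S) = S + S² (W(S) = S² + S = S + S²)
m(q, B) = -840 + 4*q² (m(q, B) = 16 + 4*(q*q - 214) = 16 + 4*(q² - 214) = 16 + 4*(-214 + q²) = 16 + (-856 + 4*q²) = -840 + 4*q²)
w(h, Q) = 144 + 2*h² + 2*Q*h (w(h, Q) = 2*(h*h + (h*Q - 9*(1 - 9))) = 2*(h² + (Q*h - 9*(-8))) = 2*(h² + (Q*h + 72)) = 2*(h² + (72 + Q*h)) = 2*(72 + h² + Q*h) = 144 + 2*h² + 2*Q*h)
w(-123, F(-7)) - m(3, -37) = (144 + 2*(-123)² + 2*(-12)*(-123)) - (-840 + 4*3²) = (144 + 2*15129 + 2952) - (-840 + 4*9) = (144 + 30258 + 2952) - (-840 + 36) = 33354 - 1*(-804) = 33354 + 804 = 34158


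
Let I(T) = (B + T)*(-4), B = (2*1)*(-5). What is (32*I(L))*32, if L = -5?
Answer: 61440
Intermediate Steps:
B = -10 (B = 2*(-5) = -10)
I(T) = 40 - 4*T (I(T) = (-10 + T)*(-4) = 40 - 4*T)
(32*I(L))*32 = (32*(40 - 4*(-5)))*32 = (32*(40 + 20))*32 = (32*60)*32 = 1920*32 = 61440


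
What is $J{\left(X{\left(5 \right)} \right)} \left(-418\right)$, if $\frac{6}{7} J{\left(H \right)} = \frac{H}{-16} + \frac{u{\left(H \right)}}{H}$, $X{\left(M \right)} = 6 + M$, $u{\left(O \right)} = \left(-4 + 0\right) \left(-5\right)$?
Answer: $- \frac{26467}{48} \approx -551.4$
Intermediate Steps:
$u{\left(O \right)} = 20$ ($u{\left(O \right)} = \left(-4\right) \left(-5\right) = 20$)
$J{\left(H \right)} = - \frac{7 H}{96} + \frac{70}{3 H}$ ($J{\left(H \right)} = \frac{7 \left(\frac{H}{-16} + \frac{20}{H}\right)}{6} = \frac{7 \left(H \left(- \frac{1}{16}\right) + \frac{20}{H}\right)}{6} = \frac{7 \left(- \frac{H}{16} + \frac{20}{H}\right)}{6} = \frac{7 \left(\frac{20}{H} - \frac{H}{16}\right)}{6} = - \frac{7 H}{96} + \frac{70}{3 H}$)
$J{\left(X{\left(5 \right)} \right)} \left(-418\right) = \frac{7 \left(320 - \left(6 + 5\right)^{2}\right)}{96 \left(6 + 5\right)} \left(-418\right) = \frac{7 \left(320 - 11^{2}\right)}{96 \cdot 11} \left(-418\right) = \frac{7}{96} \cdot \frac{1}{11} \left(320 - 121\right) \left(-418\right) = \frac{7}{96} \cdot \frac{1}{11} \cdot 199 \left(-418\right) = \frac{1393}{1056} \left(-418\right) = - \frac{26467}{48}$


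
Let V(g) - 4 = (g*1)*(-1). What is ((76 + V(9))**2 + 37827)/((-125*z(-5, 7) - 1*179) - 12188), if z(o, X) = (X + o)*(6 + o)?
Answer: -42868/12617 ≈ -3.3976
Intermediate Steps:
z(o, X) = (6 + o)*(X + o)
V(g) = 4 - g (V(g) = 4 + (g*1)*(-1) = 4 + g*(-1) = 4 - g)
((76 + V(9))**2 + 37827)/((-125*z(-5, 7) - 1*179) - 12188) = ((76 + (4 - 1*9))**2 + 37827)/((-125*((-5)**2 + 6*7 + 6*(-5) + 7*(-5)) - 1*179) - 12188) = ((76 + (4 - 9))**2 + 37827)/((-125*(25 + 42 - 30 - 35) - 179) - 12188) = ((76 - 5)**2 + 37827)/((-125*2 - 179) - 12188) = (71**2 + 37827)/((-250 - 179) - 12188) = (5041 + 37827)/(-429 - 12188) = 42868/(-12617) = 42868*(-1/12617) = -42868/12617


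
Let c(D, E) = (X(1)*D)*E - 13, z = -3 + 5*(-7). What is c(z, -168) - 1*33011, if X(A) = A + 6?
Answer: 11664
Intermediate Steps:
X(A) = 6 + A
z = -38 (z = -3 - 35 = -38)
c(D, E) = -13 + 7*D*E (c(D, E) = ((6 + 1)*D)*E - 13 = (7*D)*E - 13 = 7*D*E - 13 = -13 + 7*D*E)
c(z, -168) - 1*33011 = (-13 + 7*(-38)*(-168)) - 1*33011 = (-13 + 44688) - 33011 = 44675 - 33011 = 11664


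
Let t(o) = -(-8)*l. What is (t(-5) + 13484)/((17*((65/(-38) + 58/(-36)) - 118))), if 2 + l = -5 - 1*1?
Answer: -104310/16031 ≈ -6.5068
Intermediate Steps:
l = -8 (l = -2 + (-5 - 1*1) = -2 + (-5 - 1) = -2 - 6 = -8)
t(o) = -64 (t(o) = -(-8)*(-8) = -4*16 = -64)
(t(-5) + 13484)/((17*((65/(-38) + 58/(-36)) - 118))) = (-64 + 13484)/((17*((65/(-38) + 58/(-36)) - 118))) = 13420/((17*((65*(-1/38) + 58*(-1/36)) - 118))) = 13420/((17*((-65/38 - 29/18) - 118))) = 13420/((17*(-568/171 - 118))) = 13420/((17*(-20746/171))) = 13420/(-352682/171) = 13420*(-171/352682) = -104310/16031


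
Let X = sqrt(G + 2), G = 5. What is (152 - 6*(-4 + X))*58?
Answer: 10208 - 348*sqrt(7) ≈ 9287.3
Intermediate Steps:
X = sqrt(7) (X = sqrt(5 + 2) = sqrt(7) ≈ 2.6458)
(152 - 6*(-4 + X))*58 = (152 - 6*(-4 + sqrt(7)))*58 = (152 + (24 - 6*sqrt(7)))*58 = (176 - 6*sqrt(7))*58 = 10208 - 348*sqrt(7)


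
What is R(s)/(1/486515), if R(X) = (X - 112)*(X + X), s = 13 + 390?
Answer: 114110147190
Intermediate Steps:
s = 403
R(X) = 2*X*(-112 + X) (R(X) = (-112 + X)*(2*X) = 2*X*(-112 + X))
R(s)/(1/486515) = (2*403*(-112 + 403))/(1/486515) = (2*403*291)/(1/486515) = 234546*486515 = 114110147190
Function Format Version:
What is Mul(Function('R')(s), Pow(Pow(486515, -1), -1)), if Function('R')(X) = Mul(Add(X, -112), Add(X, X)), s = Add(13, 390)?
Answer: 114110147190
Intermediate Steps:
s = 403
Function('R')(X) = Mul(2, X, Add(-112, X)) (Function('R')(X) = Mul(Add(-112, X), Mul(2, X)) = Mul(2, X, Add(-112, X)))
Mul(Function('R')(s), Pow(Pow(486515, -1), -1)) = Mul(Mul(2, 403, Add(-112, 403)), Pow(Pow(486515, -1), -1)) = Mul(Mul(2, 403, 291), Pow(Rational(1, 486515), -1)) = Mul(234546, 486515) = 114110147190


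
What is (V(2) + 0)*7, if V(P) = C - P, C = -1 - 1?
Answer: -28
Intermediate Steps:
C = -2
V(P) = -2 - P
(V(2) + 0)*7 = ((-2 - 1*2) + 0)*7 = ((-2 - 2) + 0)*7 = (-4 + 0)*7 = -4*7 = -28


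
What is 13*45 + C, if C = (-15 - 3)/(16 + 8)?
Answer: 2337/4 ≈ 584.25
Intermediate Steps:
C = -3/4 (C = -18/24 = -18*1/24 = -3/4 ≈ -0.75000)
13*45 + C = 13*45 - 3/4 = 585 - 3/4 = 2337/4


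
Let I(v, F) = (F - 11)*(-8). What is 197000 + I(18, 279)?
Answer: 194856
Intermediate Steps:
I(v, F) = 88 - 8*F (I(v, F) = (-11 + F)*(-8) = 88 - 8*F)
197000 + I(18, 279) = 197000 + (88 - 8*279) = 197000 + (88 - 2232) = 197000 - 2144 = 194856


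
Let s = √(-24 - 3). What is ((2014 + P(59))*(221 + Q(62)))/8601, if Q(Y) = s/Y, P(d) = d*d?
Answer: 1214395/8601 + 5495*I*√3/177754 ≈ 141.19 + 0.053544*I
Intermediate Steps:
P(d) = d²
s = 3*I*√3 (s = √(-27) = 3*I*√3 ≈ 5.1962*I)
Q(Y) = 3*I*√3/Y (Q(Y) = (3*I*√3)/Y = 3*I*√3/Y)
((2014 + P(59))*(221 + Q(62)))/8601 = ((2014 + 59²)*(221 + 3*I*√3/62))/8601 = ((2014 + 3481)*(221 + 3*I*√3*(1/62)))*(1/8601) = (5495*(221 + 3*I*√3/62))*(1/8601) = (1214395 + 16485*I*√3/62)*(1/8601) = 1214395/8601 + 5495*I*√3/177754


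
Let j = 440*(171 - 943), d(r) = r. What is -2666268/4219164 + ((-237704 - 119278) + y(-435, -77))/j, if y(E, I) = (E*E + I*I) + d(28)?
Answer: -154873041/995253908 ≈ -0.15561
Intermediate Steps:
j = -339680 (j = 440*(-772) = -339680)
y(E, I) = 28 + E² + I² (y(E, I) = (E*E + I*I) + 28 = (E² + I²) + 28 = 28 + E² + I²)
-2666268/4219164 + ((-237704 - 119278) + y(-435, -77))/j = -2666268/4219164 + ((-237704 - 119278) + (28 + (-435)² + (-77)²))/(-339680) = -2666268*1/4219164 + (-356982 + (28 + 189225 + 5929))*(-1/339680) = -74063/117199 + (-356982 + 195182)*(-1/339680) = -74063/117199 - 161800*(-1/339680) = -74063/117199 + 4045/8492 = -154873041/995253908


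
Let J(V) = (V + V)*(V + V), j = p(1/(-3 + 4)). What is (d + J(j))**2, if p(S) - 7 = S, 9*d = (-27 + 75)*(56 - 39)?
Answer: 1081600/9 ≈ 1.2018e+5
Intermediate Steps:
d = 272/3 (d = ((-27 + 75)*(56 - 39))/9 = (48*17)/9 = (1/9)*816 = 272/3 ≈ 90.667)
p(S) = 7 + S
j = 8 (j = 7 + 1/(-3 + 4) = 7 + 1/1 = 7 + 1 = 8)
J(V) = 4*V**2 (J(V) = (2*V)*(2*V) = 4*V**2)
(d + J(j))**2 = (272/3 + 4*8**2)**2 = (272/3 + 4*64)**2 = (272/3 + 256)**2 = (1040/3)**2 = 1081600/9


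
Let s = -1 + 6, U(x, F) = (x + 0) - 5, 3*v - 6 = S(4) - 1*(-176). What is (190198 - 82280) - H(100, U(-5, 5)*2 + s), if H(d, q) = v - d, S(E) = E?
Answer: 107956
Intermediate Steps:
v = 62 (v = 2 + (4 - 1*(-176))/3 = 2 + (4 + 176)/3 = 2 + (⅓)*180 = 2 + 60 = 62)
U(x, F) = -5 + x (U(x, F) = x - 5 = -5 + x)
s = 5
H(d, q) = 62 - d
(190198 - 82280) - H(100, U(-5, 5)*2 + s) = (190198 - 82280) - (62 - 1*100) = 107918 - (62 - 100) = 107918 - 1*(-38) = 107918 + 38 = 107956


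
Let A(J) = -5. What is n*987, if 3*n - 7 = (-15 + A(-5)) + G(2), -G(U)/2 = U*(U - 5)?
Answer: -329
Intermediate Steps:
G(U) = -2*U*(-5 + U) (G(U) = -2*U*(U - 5) = -2*U*(-5 + U))
n = -1/3 (n = 7/3 + ((-15 - 5) + 2*2*(5 - 1*2))/3 = 7/3 + (-20 + 2*2*(5 - 2))/3 = 7/3 + (-20 + 2*2*3)/3 = 7/3 + (-20 + 12)/3 = 7/3 + (1/3)*(-8) = 7/3 - 8/3 = -1/3 ≈ -0.33333)
n*987 = -1/3*987 = -329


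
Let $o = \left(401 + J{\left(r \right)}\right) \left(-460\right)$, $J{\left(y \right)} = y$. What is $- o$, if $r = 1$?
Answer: $184920$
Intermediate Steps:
$o = -184920$ ($o = \left(401 + 1\right) \left(-460\right) = 402 \left(-460\right) = -184920$)
$- o = \left(-1\right) \left(-184920\right) = 184920$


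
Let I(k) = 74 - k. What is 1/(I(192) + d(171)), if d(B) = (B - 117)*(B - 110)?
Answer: 1/3176 ≈ 0.00031486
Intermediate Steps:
d(B) = (-117 + B)*(-110 + B)
1/(I(192) + d(171)) = 1/((74 - 1*192) + (12870 + 171**2 - 227*171)) = 1/((74 - 192) + (12870 + 29241 - 38817)) = 1/(-118 + 3294) = 1/3176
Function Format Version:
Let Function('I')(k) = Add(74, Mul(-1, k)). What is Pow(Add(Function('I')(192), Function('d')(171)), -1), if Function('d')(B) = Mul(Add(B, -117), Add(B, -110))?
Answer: Rational(1, 3176) ≈ 0.00031486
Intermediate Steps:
Function('d')(B) = Mul(Add(-117, B), Add(-110, B))
Pow(Add(Function('I')(192), Function('d')(171)), -1) = Pow(Add(Add(74, Mul(-1, 192)), Add(12870, Pow(171, 2), Mul(-227, 171))), -1) = Pow(Add(Add(74, -192), Add(12870, 29241, -38817)), -1) = Pow(Add(-118, 3294), -1) = Pow(3176, -1) = Rational(1, 3176)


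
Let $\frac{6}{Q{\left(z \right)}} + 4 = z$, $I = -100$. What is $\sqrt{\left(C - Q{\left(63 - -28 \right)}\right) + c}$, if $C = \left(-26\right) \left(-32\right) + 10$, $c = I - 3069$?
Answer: $\frac{i \sqrt{1957065}}{29} \approx 48.24 i$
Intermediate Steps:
$Q{\left(z \right)} = \frac{6}{-4 + z}$
$c = -3169$ ($c = -100 - 3069 = -3169$)
$C = 842$ ($C = 832 + 10 = 842$)
$\sqrt{\left(C - Q{\left(63 - -28 \right)}\right) + c} = \sqrt{\left(842 - \frac{6}{-4 + \left(63 - -28\right)}\right) - 3169} = \sqrt{\left(842 - \frac{6}{-4 + \left(63 + 28\right)}\right) - 3169} = \sqrt{\left(842 - \frac{6}{-4 + 91}\right) - 3169} = \sqrt{\left(842 - \frac{6}{87}\right) - 3169} = \sqrt{\left(842 - 6 \cdot \frac{1}{87}\right) - 3169} = \sqrt{\left(842 - \frac{2}{29}\right) - 3169} = \sqrt{\frac{24416}{29} - 3169} = \sqrt{- \frac{67485}{29}} = \frac{i \sqrt{1957065}}{29}$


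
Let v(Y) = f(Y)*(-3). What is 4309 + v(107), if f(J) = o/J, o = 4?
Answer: 461051/107 ≈ 4308.9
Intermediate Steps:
f(J) = 4/J
v(Y) = -12/Y (v(Y) = (4/Y)*(-3) = -12/Y)
4309 + v(107) = 4309 - 12/107 = 461051/107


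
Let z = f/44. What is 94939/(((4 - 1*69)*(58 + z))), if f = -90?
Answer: -160666/6155 ≈ -26.103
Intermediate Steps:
z = -45/22 (z = -90/44 = -90*1/44 = -45/22 ≈ -2.0455)
94939/(((4 - 1*69)*(58 + z))) = 94939/(((4 - 1*69)*(58 - 45/22))) = 94939/(((4 - 69)*(1231/22))) = 94939/((-65*1231/22)) = 94939/(-80015/22) = 94939*(-22/80015) = -160666/6155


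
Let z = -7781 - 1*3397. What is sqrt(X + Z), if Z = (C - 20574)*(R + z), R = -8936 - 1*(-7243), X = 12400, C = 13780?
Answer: sqrt(87457974) ≈ 9351.9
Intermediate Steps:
z = -11178 (z = -7781 - 3397 = -11178)
R = -1693 (R = -8936 + 7243 = -1693)
Z = 87445574 (Z = (13780 - 20574)*(-1693 - 11178) = -6794*(-12871) = 87445574)
sqrt(X + Z) = sqrt(12400 + 87445574) = sqrt(87457974)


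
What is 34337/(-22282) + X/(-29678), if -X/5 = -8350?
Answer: -974663493/330642598 ≈ -2.9478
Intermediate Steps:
X = 41750 (X = -5*(-8350) = 41750)
34337/(-22282) + X/(-29678) = 34337/(-22282) + 41750/(-29678) = 34337*(-1/22282) + 41750*(-1/29678) = -34337/22282 - 20875/14839 = -974663493/330642598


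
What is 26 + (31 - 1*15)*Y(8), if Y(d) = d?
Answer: 154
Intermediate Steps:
26 + (31 - 1*15)*Y(8) = 26 + (31 - 1*15)*8 = 26 + (31 - 15)*8 = 26 + 16*8 = 26 + 128 = 154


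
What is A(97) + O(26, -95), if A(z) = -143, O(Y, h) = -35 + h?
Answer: -273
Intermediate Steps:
A(97) + O(26, -95) = -143 + (-35 - 95) = -143 - 130 = -273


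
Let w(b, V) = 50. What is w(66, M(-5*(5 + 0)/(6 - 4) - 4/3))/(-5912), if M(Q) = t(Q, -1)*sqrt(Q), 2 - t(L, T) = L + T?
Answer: -25/2956 ≈ -0.0084574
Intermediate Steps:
t(L, T) = 2 - L - T (t(L, T) = 2 - (L + T) = 2 + (-L - T) = 2 - L - T)
M(Q) = sqrt(Q)*(3 - Q) (M(Q) = (2 - Q - 1*(-1))*sqrt(Q) = (2 - Q + 1)*sqrt(Q) = (3 - Q)*sqrt(Q) = sqrt(Q)*(3 - Q))
w(66, M(-5*(5 + 0)/(6 - 4) - 4/3))/(-5912) = 50/(-5912) = 50*(-1/5912) = -25/2956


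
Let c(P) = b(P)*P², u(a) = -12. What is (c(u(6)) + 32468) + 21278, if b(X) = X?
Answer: 52018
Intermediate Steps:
c(P) = P³ (c(P) = P*P² = P³)
(c(u(6)) + 32468) + 21278 = ((-12)³ + 32468) + 21278 = (-1728 + 32468) + 21278 = 30740 + 21278 = 52018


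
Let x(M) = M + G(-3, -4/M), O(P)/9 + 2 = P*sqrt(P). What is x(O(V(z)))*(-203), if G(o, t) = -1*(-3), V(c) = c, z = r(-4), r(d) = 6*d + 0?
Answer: 3045 + 87696*I*sqrt(6) ≈ 3045.0 + 2.1481e+5*I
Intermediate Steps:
r(d) = 6*d
z = -24 (z = 6*(-4) = -24)
G(o, t) = 3
O(P) = -18 + 9*P**(3/2) (O(P) = -18 + 9*(P*sqrt(P)) = -18 + 9*P**(3/2))
x(M) = 3 + M (x(M) = M + 3 = 3 + M)
x(O(V(z)))*(-203) = (3 + (-18 + 9*(-24)**(3/2)))*(-203) = (3 + (-18 + 9*(-48*I*sqrt(6))))*(-203) = (3 + (-18 - 432*I*sqrt(6)))*(-203) = (-15 - 432*I*sqrt(6))*(-203) = 3045 + 87696*I*sqrt(6)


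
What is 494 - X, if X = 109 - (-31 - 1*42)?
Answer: 312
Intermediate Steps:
X = 182 (X = 109 - (-31 - 42) = 109 - 1*(-73) = 109 + 73 = 182)
494 - X = 494 - 1*182 = 494 - 182 = 312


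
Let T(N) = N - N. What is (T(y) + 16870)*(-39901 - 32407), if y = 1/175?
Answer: -1219835960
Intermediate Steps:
y = 1/175 ≈ 0.0057143
T(N) = 0
(T(y) + 16870)*(-39901 - 32407) = (0 + 16870)*(-39901 - 32407) = 16870*(-72308) = -1219835960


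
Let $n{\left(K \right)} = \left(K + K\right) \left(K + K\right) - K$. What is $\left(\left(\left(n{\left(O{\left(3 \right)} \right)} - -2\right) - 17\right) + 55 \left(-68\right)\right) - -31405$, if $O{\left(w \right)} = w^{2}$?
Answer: $27965$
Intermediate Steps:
$n{\left(K \right)} = - K + 4 K^{2}$ ($n{\left(K \right)} = 2 K 2 K - K = 4 K^{2} - K = - K + 4 K^{2}$)
$\left(\left(\left(n{\left(O{\left(3 \right)} \right)} - -2\right) - 17\right) + 55 \left(-68\right)\right) - -31405 = \left(\left(\left(3^{2} \left(-1 + 4 \cdot 3^{2}\right) - -2\right) - 17\right) + 55 \left(-68\right)\right) - -31405 = \left(\left(\left(9 \left(-1 + 4 \cdot 9\right) + 2\right) - 17\right) - 3740\right) + 31405 = \left(\left(\left(9 \left(-1 + 36\right) + 2\right) - 17\right) - 3740\right) + 31405 = \left(\left(\left(9 \cdot 35 + 2\right) - 17\right) - 3740\right) + 31405 = \left(\left(\left(315 + 2\right) - 17\right) - 3740\right) + 31405 = \left(\left(317 - 17\right) - 3740\right) + 31405 = \left(300 - 3740\right) + 31405 = -3440 + 31405 = 27965$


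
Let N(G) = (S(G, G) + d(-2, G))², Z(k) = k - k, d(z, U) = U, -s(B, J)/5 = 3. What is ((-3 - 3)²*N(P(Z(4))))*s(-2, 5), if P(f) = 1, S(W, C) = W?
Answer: -2160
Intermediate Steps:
s(B, J) = -15 (s(B, J) = -5*3 = -15)
Z(k) = 0
N(G) = 4*G² (N(G) = (G + G)² = (2*G)² = 4*G²)
((-3 - 3)²*N(P(Z(4))))*s(-2, 5) = ((-3 - 3)²*(4*1²))*(-15) = ((-6)²*(4*1))*(-15) = (36*4)*(-15) = 144*(-15) = -2160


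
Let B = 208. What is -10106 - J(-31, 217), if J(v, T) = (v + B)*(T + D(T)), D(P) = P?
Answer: -86924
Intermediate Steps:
J(v, T) = 2*T*(208 + v) (J(v, T) = (v + 208)*(T + T) = (208 + v)*(2*T) = 2*T*(208 + v))
-10106 - J(-31, 217) = -10106 - 2*217*(208 - 31) = -10106 - 2*217*177 = -10106 - 1*76818 = -10106 - 76818 = -86924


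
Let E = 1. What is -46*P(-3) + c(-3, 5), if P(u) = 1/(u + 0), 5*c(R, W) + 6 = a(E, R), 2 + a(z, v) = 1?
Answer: 209/15 ≈ 13.933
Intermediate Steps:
a(z, v) = -1 (a(z, v) = -2 + 1 = -1)
c(R, W) = -7/5 (c(R, W) = -6/5 + (⅕)*(-1) = -6/5 - ⅕ = -7/5)
P(u) = 1/u
-46*P(-3) + c(-3, 5) = -46/(-3) - 7/5 = -46*(-⅓) - 7/5 = 46/3 - 7/5 = 209/15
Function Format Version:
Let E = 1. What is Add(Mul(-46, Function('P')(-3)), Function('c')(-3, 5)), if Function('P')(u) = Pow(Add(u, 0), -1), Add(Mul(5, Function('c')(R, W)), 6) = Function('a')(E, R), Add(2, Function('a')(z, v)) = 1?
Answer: Rational(209, 15) ≈ 13.933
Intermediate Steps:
Function('a')(z, v) = -1 (Function('a')(z, v) = Add(-2, 1) = -1)
Function('c')(R, W) = Rational(-7, 5) (Function('c')(R, W) = Add(Rational(-6, 5), Mul(Rational(1, 5), -1)) = Add(Rational(-6, 5), Rational(-1, 5)) = Rational(-7, 5))
Function('P')(u) = Pow(u, -1)
Add(Mul(-46, Function('P')(-3)), Function('c')(-3, 5)) = Add(Mul(-46, Pow(-3, -1)), Rational(-7, 5)) = Add(Mul(-46, Rational(-1, 3)), Rational(-7, 5)) = Add(Rational(46, 3), Rational(-7, 5)) = Rational(209, 15)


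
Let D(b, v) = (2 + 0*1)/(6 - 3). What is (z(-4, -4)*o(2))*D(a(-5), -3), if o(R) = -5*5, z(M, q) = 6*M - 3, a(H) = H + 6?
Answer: 450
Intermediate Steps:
a(H) = 6 + H
z(M, q) = -3 + 6*M
o(R) = -25
D(b, v) = ⅔ (D(b, v) = (2 + 0)/3 = 2*(⅓) = ⅔)
(z(-4, -4)*o(2))*D(a(-5), -3) = ((-3 + 6*(-4))*(-25))*(⅔) = ((-3 - 24)*(-25))*(⅔) = -27*(-25)*(⅔) = 675*(⅔) = 450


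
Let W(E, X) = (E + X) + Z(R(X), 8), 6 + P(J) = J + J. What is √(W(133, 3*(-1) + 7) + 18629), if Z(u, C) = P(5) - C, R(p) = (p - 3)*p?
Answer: √18762 ≈ 136.97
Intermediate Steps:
P(J) = -6 + 2*J (P(J) = -6 + (J + J) = -6 + 2*J)
R(p) = p*(-3 + p) (R(p) = (-3 + p)*p = p*(-3 + p))
Z(u, C) = 4 - C (Z(u, C) = (-6 + 2*5) - C = (-6 + 10) - C = 4 - C)
W(E, X) = -4 + E + X (W(E, X) = (E + X) + (4 - 1*8) = (E + X) + (4 - 8) = (E + X) - 4 = -4 + E + X)
√(W(133, 3*(-1) + 7) + 18629) = √((-4 + 133 + (3*(-1) + 7)) + 18629) = √((-4 + 133 + (-3 + 7)) + 18629) = √((-4 + 133 + 4) + 18629) = √(133 + 18629) = √18762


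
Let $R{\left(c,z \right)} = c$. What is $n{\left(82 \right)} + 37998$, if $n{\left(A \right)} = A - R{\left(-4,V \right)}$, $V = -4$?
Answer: $38084$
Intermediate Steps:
$n{\left(A \right)} = 4 + A$ ($n{\left(A \right)} = A - -4 = A + 4 = 4 + A$)
$n{\left(82 \right)} + 37998 = \left(4 + 82\right) + 37998 = 86 + 37998 = 38084$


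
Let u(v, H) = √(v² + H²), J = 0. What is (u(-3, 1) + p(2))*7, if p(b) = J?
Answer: 7*√10 ≈ 22.136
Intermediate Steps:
p(b) = 0
u(v, H) = √(H² + v²)
(u(-3, 1) + p(2))*7 = (√(1² + (-3)²) + 0)*7 = (√(1 + 9) + 0)*7 = (√10 + 0)*7 = √10*7 = 7*√10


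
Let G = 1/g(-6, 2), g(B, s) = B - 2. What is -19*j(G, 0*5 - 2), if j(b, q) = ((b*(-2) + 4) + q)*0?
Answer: 0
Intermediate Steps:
g(B, s) = -2 + B
G = -⅛ (G = 1/(-2 - 6) = 1/(-8) = -⅛ ≈ -0.12500)
j(b, q) = 0 (j(b, q) = ((-2*b + 4) + q)*0 = ((4 - 2*b) + q)*0 = (4 + q - 2*b)*0 = 0)
-19*j(G, 0*5 - 2) = -19*0 = 0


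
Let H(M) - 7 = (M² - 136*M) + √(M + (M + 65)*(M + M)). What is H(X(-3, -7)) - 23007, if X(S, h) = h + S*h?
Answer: -24708 + √2226 ≈ -24661.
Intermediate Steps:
H(M) = 7 + M² + √(M + 2*M*(65 + M)) - 136*M (H(M) = 7 + ((M² - 136*M) + √(M + (M + 65)*(M + M))) = 7 + ((M² - 136*M) + √(M + (65 + M)*(2*M))) = 7 + ((M² - 136*M) + √(M + 2*M*(65 + M))) = 7 + (M² + √(M + 2*M*(65 + M)) - 136*M) = 7 + M² + √(M + 2*M*(65 + M)) - 136*M)
H(X(-3, -7)) - 23007 = (7 + (-7*(1 - 3))² + √((-7*(1 - 3))*(131 + 2*(-7*(1 - 3)))) - (-952)*(1 - 3)) - 23007 = (7 + (-7*(-2))² + √((-7*(-2))*(131 + 2*(-7*(-2)))) - (-952)*(-2)) - 23007 = (7 + 14² + √(14*(131 + 2*14)) - 136*14) - 23007 = (7 + 196 + √(14*(131 + 28)) - 1904) - 23007 = (7 + 196 + √(14*159) - 1904) - 23007 = (7 + 196 + √2226 - 1904) - 23007 = (-1701 + √2226) - 23007 = -24708 + √2226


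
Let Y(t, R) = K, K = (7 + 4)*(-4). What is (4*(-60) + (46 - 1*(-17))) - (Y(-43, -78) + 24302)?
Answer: -24435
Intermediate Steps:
K = -44 (K = 11*(-4) = -44)
Y(t, R) = -44
(4*(-60) + (46 - 1*(-17))) - (Y(-43, -78) + 24302) = (4*(-60) + (46 - 1*(-17))) - (-44 + 24302) = (-240 + (46 + 17)) - 1*24258 = (-240 + 63) - 24258 = -177 - 24258 = -24435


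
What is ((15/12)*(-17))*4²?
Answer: -340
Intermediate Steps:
((15/12)*(-17))*4² = ((15*(1/12))*(-17))*16 = ((5/4)*(-17))*16 = -85/4*16 = -340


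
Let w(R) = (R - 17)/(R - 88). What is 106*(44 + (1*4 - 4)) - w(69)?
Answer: 88668/19 ≈ 4666.7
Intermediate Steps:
w(R) = (-17 + R)/(-88 + R)
106*(44 + (1*4 - 4)) - w(69) = 106*(44 + (1*4 - 4)) - (-17 + 69)/(-88 + 69) = 106*(44 + (4 - 4)) - 52/(-19) = 106*(44 + 0) - (-1)*52/19 = 106*44 - 1*(-52/19) = 4664 + 52/19 = 88668/19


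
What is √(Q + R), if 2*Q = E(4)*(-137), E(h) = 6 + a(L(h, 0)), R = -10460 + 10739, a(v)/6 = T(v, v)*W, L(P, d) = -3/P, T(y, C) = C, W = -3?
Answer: I*√4227/2 ≈ 32.508*I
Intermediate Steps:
a(v) = -18*v (a(v) = 6*(v*(-3)) = 6*(-3*v) = -18*v)
R = 279
E(h) = 6 + 54/h (E(h) = 6 - (-54)/h = 6 + 54/h)
Q = -5343/4 (Q = ((6 + 54/4)*(-137))/2 = ((6 + 54*(¼))*(-137))/2 = ((6 + 27/2)*(-137))/2 = ((39/2)*(-137))/2 = (½)*(-5343/2) = -5343/4 ≈ -1335.8)
√(Q + R) = √(-5343/4 + 279) = √(-4227/4) = I*√4227/2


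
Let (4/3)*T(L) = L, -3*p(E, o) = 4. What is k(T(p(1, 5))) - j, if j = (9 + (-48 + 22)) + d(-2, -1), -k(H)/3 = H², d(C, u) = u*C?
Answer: 12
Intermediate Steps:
p(E, o) = -4/3 (p(E, o) = -⅓*4 = -4/3)
d(C, u) = C*u
T(L) = 3*L/4
k(H) = -3*H²
j = -15 (j = (9 + (-48 + 22)) - 2*(-1) = (9 - 26) + 2 = -17 + 2 = -15)
k(T(p(1, 5))) - j = -3*1² - 1*(-15) = -3*(-1)² + 15 = -3*1 + 15 = -3 + 15 = 12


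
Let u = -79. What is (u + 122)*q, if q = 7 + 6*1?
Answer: 559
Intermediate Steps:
q = 13 (q = 7 + 6 = 13)
(u + 122)*q = (-79 + 122)*13 = 43*13 = 559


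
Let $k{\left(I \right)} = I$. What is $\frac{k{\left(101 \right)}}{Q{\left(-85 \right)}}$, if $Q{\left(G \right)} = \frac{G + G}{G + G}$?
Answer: $101$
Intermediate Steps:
$Q{\left(G \right)} = 1$ ($Q{\left(G \right)} = \frac{2 G}{2 G} = 2 G \frac{1}{2 G} = 1$)
$\frac{k{\left(101 \right)}}{Q{\left(-85 \right)}} = \frac{101}{1} = 101 \cdot 1 = 101$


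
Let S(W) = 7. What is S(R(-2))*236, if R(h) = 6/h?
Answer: 1652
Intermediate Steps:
S(R(-2))*236 = 7*236 = 1652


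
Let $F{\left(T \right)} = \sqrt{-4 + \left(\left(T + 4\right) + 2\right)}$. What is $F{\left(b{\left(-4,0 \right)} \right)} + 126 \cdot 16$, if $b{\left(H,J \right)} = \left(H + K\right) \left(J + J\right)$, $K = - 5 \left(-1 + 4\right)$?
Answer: $2016 + \sqrt{2} \approx 2017.4$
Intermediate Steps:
$K = -15$ ($K = \left(-5\right) 3 = -15$)
$b{\left(H,J \right)} = 2 J \left(-15 + H\right)$ ($b{\left(H,J \right)} = \left(H - 15\right) \left(J + J\right) = \left(-15 + H\right) 2 J = 2 J \left(-15 + H\right)$)
$F{\left(T \right)} = \sqrt{2 + T}$ ($F{\left(T \right)} = \sqrt{-4 + \left(\left(4 + T\right) + 2\right)} = \sqrt{-4 + \left(6 + T\right)} = \sqrt{2 + T}$)
$F{\left(b{\left(-4,0 \right)} \right)} + 126 \cdot 16 = \sqrt{2 + 2 \cdot 0 \left(-15 - 4\right)} + 126 \cdot 16 = \sqrt{2 + 2 \cdot 0 \left(-19\right)} + 2016 = \sqrt{2 + 0} + 2016 = \sqrt{2} + 2016 = 2016 + \sqrt{2}$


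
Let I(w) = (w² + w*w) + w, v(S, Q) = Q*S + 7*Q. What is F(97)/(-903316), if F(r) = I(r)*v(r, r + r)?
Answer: -95407260/225829 ≈ -422.48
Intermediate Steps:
v(S, Q) = 7*Q + Q*S
I(w) = w + 2*w² (I(w) = (w² + w²) + w = 2*w² + w = w + 2*w²)
F(r) = 2*r²*(1 + 2*r)*(7 + r) (F(r) = (r*(1 + 2*r))*((r + r)*(7 + r)) = (r*(1 + 2*r))*((2*r)*(7 + r)) = (r*(1 + 2*r))*(2*r*(7 + r)) = 2*r²*(1 + 2*r)*(7 + r))
F(97)/(-903316) = (2*97²*(1 + 2*97)*(7 + 97))/(-903316) = (2*9409*(1 + 194)*104)*(-1/903316) = (2*9409*195*104)*(-1/903316) = 381629040*(-1/903316) = -95407260/225829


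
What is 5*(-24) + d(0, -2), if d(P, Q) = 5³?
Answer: 5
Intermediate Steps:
d(P, Q) = 125
5*(-24) + d(0, -2) = 5*(-24) + 125 = -120 + 125 = 5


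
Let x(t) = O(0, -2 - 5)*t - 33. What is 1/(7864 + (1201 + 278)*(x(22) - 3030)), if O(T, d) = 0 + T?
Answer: -1/4522313 ≈ -2.2113e-7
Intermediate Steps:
O(T, d) = T
x(t) = -33 (x(t) = 0*t - 33 = 0 - 33 = -33)
1/(7864 + (1201 + 278)*(x(22) - 3030)) = 1/(7864 + (1201 + 278)*(-33 - 3030)) = 1/(7864 + 1479*(-3063)) = 1/(7864 - 4530177) = 1/(-4522313) = -1/4522313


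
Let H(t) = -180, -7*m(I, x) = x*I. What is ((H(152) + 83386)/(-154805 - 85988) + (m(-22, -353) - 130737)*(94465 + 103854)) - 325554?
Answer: -6296249927424453/240793 ≈ -2.6148e+10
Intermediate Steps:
m(I, x) = -I*x/7 (m(I, x) = -x*I/7 = -I*x/7)
((H(152) + 83386)/(-154805 - 85988) + (m(-22, -353) - 130737)*(94465 + 103854)) - 325554 = ((-180 + 83386)/(-154805 - 85988) + (-⅐*(-22)*(-353) - 130737)*(94465 + 103854)) - 325554 = (83206/(-240793) + (-7766/7 - 130737)*198319) - 325554 = (83206*(-1/240793) - 922925/7*198319) - 325554 = (-83206/240793 - 183033563075/7) - 325554 = -6296171536300131/240793 - 325554 = -6296249927424453/240793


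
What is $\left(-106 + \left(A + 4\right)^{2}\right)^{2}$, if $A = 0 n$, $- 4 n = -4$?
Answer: $8100$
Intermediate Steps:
$n = 1$ ($n = \left(- \frac{1}{4}\right) \left(-4\right) = 1$)
$A = 0$ ($A = 0 \cdot 1 = 0$)
$\left(-106 + \left(A + 4\right)^{2}\right)^{2} = \left(-106 + \left(0 + 4\right)^{2}\right)^{2} = \left(-106 + 4^{2}\right)^{2} = \left(-106 + 16\right)^{2} = \left(-90\right)^{2} = 8100$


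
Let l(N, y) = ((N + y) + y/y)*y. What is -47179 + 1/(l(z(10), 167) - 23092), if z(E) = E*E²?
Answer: -8113089555/171964 ≈ -47179.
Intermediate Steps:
z(E) = E³
l(N, y) = y*(1 + N + y) (l(N, y) = ((N + y) + 1)*y = (1 + N + y)*y = y*(1 + N + y))
-47179 + 1/(l(z(10), 167) - 23092) = -47179 + 1/(167*(1 + 10³ + 167) - 23092) = -47179 + 1/(167*(1 + 1000 + 167) - 23092) = -47179 + 1/(167*1168 - 23092) = -47179 + 1/(195056 - 23092) = -47179 + 1/171964 = -8113089555/171964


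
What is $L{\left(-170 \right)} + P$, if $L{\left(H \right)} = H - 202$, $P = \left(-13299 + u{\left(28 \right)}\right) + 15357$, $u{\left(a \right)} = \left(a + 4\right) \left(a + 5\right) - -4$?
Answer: $2746$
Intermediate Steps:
$u{\left(a \right)} = 4 + \left(4 + a\right) \left(5 + a\right)$ ($u{\left(a \right)} = \left(4 + a\right) \left(5 + a\right) + 4 = 4 + \left(4 + a\right) \left(5 + a\right)$)
$P = 3118$ ($P = \left(-13299 + \left(24 + 28^{2} + 9 \cdot 28\right)\right) + 15357 = \left(-13299 + \left(24 + 784 + 252\right)\right) + 15357 = \left(-13299 + 1060\right) + 15357 = -12239 + 15357 = 3118$)
$L{\left(H \right)} = -202 + H$
$L{\left(-170 \right)} + P = \left(-202 - 170\right) + 3118 = -372 + 3118 = 2746$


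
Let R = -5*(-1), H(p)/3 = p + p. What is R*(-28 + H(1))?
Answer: -110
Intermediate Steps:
H(p) = 6*p (H(p) = 3*(p + p) = 3*(2*p) = 6*p)
R = 5
R*(-28 + H(1)) = 5*(-28 + 6*1) = 5*(-28 + 6) = 5*(-22) = -110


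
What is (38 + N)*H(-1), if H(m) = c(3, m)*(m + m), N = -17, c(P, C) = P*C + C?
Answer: 168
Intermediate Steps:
c(P, C) = C + C*P (c(P, C) = C*P + C = C + C*P)
H(m) = 8*m² (H(m) = (m*(1 + 3))*(m + m) = (m*4)*(2*m) = (4*m)*(2*m) = 8*m²)
(38 + N)*H(-1) = (38 - 17)*(8*(-1)²) = 21*(8*1) = 21*8 = 168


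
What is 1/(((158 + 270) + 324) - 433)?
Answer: 1/319 ≈ 0.0031348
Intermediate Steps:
1/(((158 + 270) + 324) - 433) = 1/((428 + 324) - 433) = 1/(752 - 433) = 1/319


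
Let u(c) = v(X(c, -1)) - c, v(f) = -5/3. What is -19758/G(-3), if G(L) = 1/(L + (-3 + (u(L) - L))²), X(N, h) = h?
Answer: 72446/3 ≈ 24149.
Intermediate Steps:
v(f) = -5/3 (v(f) = -5*⅓ = -5/3)
u(c) = -5/3 - c
G(L) = 1/(L + (-14/3 - 2*L)²) (G(L) = 1/(L + (-3 + ((-5/3 - L) - L))²) = 1/(L + (-3 + (-5/3 - 2*L))²) = 1/(L + (-14/3 - 2*L)²))
-19758/G(-3) = -19758/(9/(196 + 36*(-3)² + 177*(-3))) = -19758/(9/(196 + 36*9 - 531)) = -19758/(9/(196 + 324 - 531)) = -19758/(9/(-11)) = -19758/(9*(-1/11)) = -19758/(-9/11) = -19758*(-11/9) = 72446/3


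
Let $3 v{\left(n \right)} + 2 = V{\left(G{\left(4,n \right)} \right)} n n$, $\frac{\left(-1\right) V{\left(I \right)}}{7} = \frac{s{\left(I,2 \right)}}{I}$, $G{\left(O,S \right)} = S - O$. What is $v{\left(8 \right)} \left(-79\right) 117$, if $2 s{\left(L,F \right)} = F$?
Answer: $351234$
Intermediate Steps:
$s{\left(L,F \right)} = \frac{F}{2}$
$V{\left(I \right)} = - \frac{7}{I}$ ($V{\left(I \right)} = - 7 \frac{\frac{1}{2} \cdot 2}{I} = - 7 \cdot 1 \frac{1}{I} = - \frac{7}{I}$)
$v{\left(n \right)} = - \frac{2}{3} - \frac{7 n^{2}}{3 \left(-4 + n\right)}$ ($v{\left(n \right)} = - \frac{2}{3} + \frac{- \frac{7}{n - 4} n n}{3} = - \frac{2}{3} + \frac{- \frac{7}{-4 + n} n n}{3} = - \frac{2}{3} + \frac{- \frac{7 n}{-4 + n} n}{3} = - \frac{2}{3} + \frac{\left(-7\right) n^{2} \frac{1}{-4 + n}}{3} = - \frac{2}{3} - \frac{7 n^{2}}{3 \left(-4 + n\right)}$)
$v{\left(8 \right)} \left(-79\right) 117 = \frac{8 - 7 \cdot 8^{2} - 16}{3 \left(-4 + 8\right)} \left(-79\right) 117 = \frac{8 - 448 - 16}{3 \cdot 4} \left(-79\right) 117 = \frac{1}{3} \cdot \frac{1}{4} \left(8 - 448 - 16\right) \left(-79\right) 117 = \frac{1}{3} \cdot \frac{1}{4} \left(-456\right) \left(-79\right) 117 = \left(-38\right) \left(-79\right) 117 = 3002 \cdot 117 = 351234$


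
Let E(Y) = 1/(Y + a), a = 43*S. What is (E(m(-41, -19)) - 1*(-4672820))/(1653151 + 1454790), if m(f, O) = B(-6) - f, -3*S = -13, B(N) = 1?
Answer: 3200881703/2128939585 ≈ 1.5035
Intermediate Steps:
S = 13/3 (S = -⅓*(-13) = 13/3 ≈ 4.3333)
m(f, O) = 1 - f
a = 559/3 (a = 43*(13/3) = 559/3 ≈ 186.33)
E(Y) = 1/(559/3 + Y) (E(Y) = 1/(Y + 559/3) = 1/(559/3 + Y))
(E(m(-41, -19)) - 1*(-4672820))/(1653151 + 1454790) = (3/(559 + 3*(1 - 1*(-41))) - 1*(-4672820))/(1653151 + 1454790) = (3/(559 + 3*(1 + 41)) + 4672820)/3107941 = (3/(559 + 3*42) + 4672820)*(1/3107941) = (3/(559 + 126) + 4672820)*(1/3107941) = (3/685 + 4672820)*(1/3107941) = (3200881703/685)*(1/3107941) = 3200881703/2128939585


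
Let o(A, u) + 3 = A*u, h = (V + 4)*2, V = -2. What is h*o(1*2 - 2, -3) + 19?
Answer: 7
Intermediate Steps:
h = 4 (h = (-2 + 4)*2 = 2*2 = 4)
o(A, u) = -3 + A*u
h*o(1*2 - 2, -3) + 19 = 4*(-3 + (1*2 - 2)*(-3)) + 19 = 4*(-3 + (2 - 2)*(-3)) + 19 = 4*(-3 + 0*(-3)) + 19 = 4*(-3 + 0) + 19 = 4*(-3) + 19 = -12 + 19 = 7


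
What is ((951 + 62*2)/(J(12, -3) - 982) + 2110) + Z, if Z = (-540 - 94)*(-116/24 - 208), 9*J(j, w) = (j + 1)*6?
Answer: 240103241/1752 ≈ 1.3705e+5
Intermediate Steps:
J(j, w) = ⅔ + 2*j/3 (J(j, w) = ((j + 1)*6)/9 = ((1 + j)*6)/9 = (6 + 6*j)/9 = ⅔ + 2*j/3)
Z = 404809/3 (Z = -634*(-116*1/24 - 208) = -634*(-29/6 - 208) = -634*(-1277/6) = 404809/3 ≈ 1.3494e+5)
((951 + 62*2)/(J(12, -3) - 982) + 2110) + Z = ((951 + 62*2)/((⅔ + (⅔)*12) - 982) + 2110) + 404809/3 = ((951 + 124)/((⅔ + 8) - 982) + 2110) + 404809/3 = (1075/(26/3 - 982) + 2110) + 404809/3 = (1075/(-2920/3) + 2110) + 404809/3 = (1075*(-3/2920) + 2110) + 404809/3 = (-645/584 + 2110) + 404809/3 = 1231595/584 + 404809/3 = 240103241/1752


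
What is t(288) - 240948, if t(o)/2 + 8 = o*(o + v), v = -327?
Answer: -263428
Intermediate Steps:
t(o) = -16 + 2*o*(-327 + o) (t(o) = -16 + 2*(o*(o - 327)) = -16 + 2*(o*(-327 + o)) = -16 + 2*o*(-327 + o))
t(288) - 240948 = (-16 - 654*288 + 2*288**2) - 240948 = (-16 - 188352 + 2*82944) - 240948 = (-16 - 188352 + 165888) - 240948 = -22480 - 240948 = -263428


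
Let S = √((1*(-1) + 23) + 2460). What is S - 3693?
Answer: -3693 + √2482 ≈ -3643.2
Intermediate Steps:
S = √2482 (S = √((-1 + 23) + 2460) = √(22 + 2460) = √2482 ≈ 49.820)
S - 3693 = √2482 - 3693 = -3693 + √2482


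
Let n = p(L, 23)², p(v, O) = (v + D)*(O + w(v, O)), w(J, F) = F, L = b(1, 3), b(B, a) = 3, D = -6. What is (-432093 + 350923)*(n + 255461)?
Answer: -22281570850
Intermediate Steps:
L = 3
p(v, O) = 2*O*(-6 + v) (p(v, O) = (v - 6)*(O + O) = (-6 + v)*(2*O) = 2*O*(-6 + v))
n = 19044 (n = (2*23*(-6 + 3))² = (2*23*(-3))² = (-138)² = 19044)
(-432093 + 350923)*(n + 255461) = (-432093 + 350923)*(19044 + 255461) = -81170*274505 = -22281570850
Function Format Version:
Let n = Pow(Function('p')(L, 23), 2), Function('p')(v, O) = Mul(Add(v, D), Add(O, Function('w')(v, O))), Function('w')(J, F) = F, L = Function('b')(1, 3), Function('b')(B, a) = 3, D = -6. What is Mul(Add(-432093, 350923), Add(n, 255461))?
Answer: -22281570850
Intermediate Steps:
L = 3
Function('p')(v, O) = Mul(2, O, Add(-6, v)) (Function('p')(v, O) = Mul(Add(v, -6), Add(O, O)) = Mul(Add(-6, v), Mul(2, O)) = Mul(2, O, Add(-6, v)))
n = 19044 (n = Pow(Mul(2, 23, Add(-6, 3)), 2) = Pow(Mul(2, 23, -3), 2) = Pow(-138, 2) = 19044)
Mul(Add(-432093, 350923), Add(n, 255461)) = Mul(Add(-432093, 350923), Add(19044, 255461)) = Mul(-81170, 274505) = -22281570850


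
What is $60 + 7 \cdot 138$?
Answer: $1026$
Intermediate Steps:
$60 + 7 \cdot 138 = 60 + 966 = 1026$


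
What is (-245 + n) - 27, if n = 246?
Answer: -26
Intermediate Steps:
(-245 + n) - 27 = (-245 + 246) - 27 = 1 - 27 = -26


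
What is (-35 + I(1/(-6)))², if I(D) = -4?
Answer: 1521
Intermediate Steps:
(-35 + I(1/(-6)))² = (-35 - 4)² = (-39)² = 1521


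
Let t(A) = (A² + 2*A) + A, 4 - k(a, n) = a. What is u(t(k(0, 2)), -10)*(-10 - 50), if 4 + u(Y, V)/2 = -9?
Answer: 1560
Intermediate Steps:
k(a, n) = 4 - a
t(A) = A² + 3*A
u(Y, V) = -26 (u(Y, V) = -8 + 2*(-9) = -8 - 18 = -26)
u(t(k(0, 2)), -10)*(-10 - 50) = -26*(-10 - 50) = -26*(-60) = 1560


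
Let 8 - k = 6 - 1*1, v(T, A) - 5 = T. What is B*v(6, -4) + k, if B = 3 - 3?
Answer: 3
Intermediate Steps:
v(T, A) = 5 + T
B = 0
k = 3 (k = 8 - (6 - 1*1) = 8 - (6 - 1) = 8 - 1*5 = 8 - 5 = 3)
B*v(6, -4) + k = 0*(5 + 6) + 3 = 0*11 + 3 = 0 + 3 = 3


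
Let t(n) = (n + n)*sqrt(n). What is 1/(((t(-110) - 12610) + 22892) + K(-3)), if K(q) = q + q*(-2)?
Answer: 17/183645 + 4*I*sqrt(110)/2020095 ≈ 9.257e-5 + 2.0768e-5*I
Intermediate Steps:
t(n) = 2*n**(3/2) (t(n) = (2*n)*sqrt(n) = 2*n**(3/2))
K(q) = -q (K(q) = q - 2*q = -q)
1/(((t(-110) - 12610) + 22892) + K(-3)) = 1/(((2*(-110)**(3/2) - 12610) + 22892) - 1*(-3)) = 1/(((2*(-110*I*sqrt(110)) - 12610) + 22892) + 3) = 1/(((-220*I*sqrt(110) - 12610) + 22892) + 3) = 1/(((-12610 - 220*I*sqrt(110)) + 22892) + 3) = 1/((10282 - 220*I*sqrt(110)) + 3) = 1/(10285 - 220*I*sqrt(110))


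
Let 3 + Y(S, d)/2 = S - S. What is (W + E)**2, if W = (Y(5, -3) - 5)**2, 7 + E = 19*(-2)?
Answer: 5776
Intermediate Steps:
Y(S, d) = -6 (Y(S, d) = -6 + 2*(S - S) = -6 + 2*0 = -6 + 0 = -6)
E = -45 (E = -7 + 19*(-2) = -7 - 38 = -45)
W = 121 (W = (-6 - 5)**2 = (-11)**2 = 121)
(W + E)**2 = (121 - 45)**2 = 76**2 = 5776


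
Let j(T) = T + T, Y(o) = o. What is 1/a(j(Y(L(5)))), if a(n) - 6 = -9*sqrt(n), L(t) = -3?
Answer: 1/87 + I*sqrt(6)/58 ≈ 0.011494 + 0.042233*I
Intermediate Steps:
j(T) = 2*T
a(n) = 6 - 9*sqrt(n)
1/a(j(Y(L(5)))) = 1/(6 - 9*I*sqrt(6))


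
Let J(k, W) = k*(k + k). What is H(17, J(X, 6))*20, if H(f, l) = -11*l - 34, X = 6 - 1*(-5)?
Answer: -53920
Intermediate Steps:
X = 11 (X = 6 + 5 = 11)
J(k, W) = 2*k² (J(k, W) = k*(2*k) = 2*k²)
H(f, l) = -34 - 11*l
H(17, J(X, 6))*20 = (-34 - 22*11²)*20 = (-34 - 22*121)*20 = (-34 - 11*242)*20 = (-34 - 2662)*20 = -2696*20 = -53920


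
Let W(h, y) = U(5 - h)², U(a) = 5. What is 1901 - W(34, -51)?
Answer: 1876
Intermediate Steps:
W(h, y) = 25 (W(h, y) = 5² = 25)
1901 - W(34, -51) = 1901 - 1*25 = 1901 - 25 = 1876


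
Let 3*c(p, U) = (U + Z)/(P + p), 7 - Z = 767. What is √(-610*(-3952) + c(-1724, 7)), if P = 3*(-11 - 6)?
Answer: √303811005821/355 ≈ 1552.6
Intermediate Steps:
P = -51 (P = 3*(-17) = -51)
Z = -760 (Z = 7 - 1*767 = 7 - 767 = -760)
c(p, U) = (-760 + U)/(3*(-51 + p)) (c(p, U) = ((U - 760)/(-51 + p))/3 = ((-760 + U)/(-51 + p))/3 = (-760 + U)/(3*(-51 + p)))
√(-610*(-3952) + c(-1724, 7)) = √(-610*(-3952) + (-760 + 7)/(3*(-51 - 1724))) = √(2410720 + (⅓)*(-753)/(-1775)) = √(2410720 + (⅓)*(-1/1775)*(-753)) = √(2410720 + 251/1775) = √(4279028251/1775) = √303811005821/355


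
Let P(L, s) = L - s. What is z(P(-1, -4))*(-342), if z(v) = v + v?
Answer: -2052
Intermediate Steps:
z(v) = 2*v
z(P(-1, -4))*(-342) = (2*(-1 - 1*(-4)))*(-342) = (2*(-1 + 4))*(-342) = (2*3)*(-342) = 6*(-342) = -2052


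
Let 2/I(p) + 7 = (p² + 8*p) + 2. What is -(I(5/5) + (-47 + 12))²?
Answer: -4761/4 ≈ -1190.3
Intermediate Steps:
I(p) = 2/(-5 + p² + 8*p) (I(p) = 2/(-7 + ((p² + 8*p) + 2)) = 2/(-7 + (2 + p² + 8*p)) = 2/(-5 + p² + 8*p))
-(I(5/5) + (-47 + 12))² = -(2/(-5 + (5/5)² + 8*(5/5)) + (-47 + 12))² = -(2/(-5 + (5*(⅕))² + 8*(5*(⅕))) - 35)² = -(2/(-5 + 1² + 8*1) - 35)² = -(2/(-5 + 1 + 8) - 35)² = -(2/4 - 35)² = -(2*(¼) - 35)² = -(½ - 35)² = -(-69/2)² = -1*4761/4 = -4761/4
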